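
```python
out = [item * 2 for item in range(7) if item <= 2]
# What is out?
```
Trace:
  item=0
  item=1
  item=2
  item=3
  item=4
  item=5
  item=6
  out=[0, 2, 4]

Final answer: [0, 2, 4]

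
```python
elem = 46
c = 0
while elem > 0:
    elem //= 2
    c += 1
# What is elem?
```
Trace:
  elem=46
  elem=46, c=0
  elem=23, c=1
  elem=11, c=2
  elem=5, c=3
  elem=2, c=4
  elem=1, c=5
  elem=0, c=6

Final answer: 0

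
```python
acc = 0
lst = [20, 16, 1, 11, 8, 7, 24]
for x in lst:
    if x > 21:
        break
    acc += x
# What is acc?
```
Trace:
  acc=0
  acc=20, x=20
  acc=36, x=16
  acc=37, x=1
  acc=48, x=11
  acc=56, x=8
  acc=63, x=7
  acc=63, x=24

Final answer: 63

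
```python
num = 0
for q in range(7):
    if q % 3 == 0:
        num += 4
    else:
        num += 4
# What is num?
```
Trace:
  num=0
  num=4, q=0
  num=8, q=1
  num=12, q=2
  num=16, q=3
  num=20, q=4
  num=24, q=5
  num=28, q=6

Final answer: 28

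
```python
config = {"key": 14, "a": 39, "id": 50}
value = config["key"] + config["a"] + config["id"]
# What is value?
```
Trace:
  config={'key': 14, 'a': 39, 'id': 50}
  config={'key': 14, 'a': 39, 'id': 50}, value=103

Final answer: 103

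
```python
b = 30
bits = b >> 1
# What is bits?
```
Trace:
  b=30
  b=30, bits=15

Final answer: 15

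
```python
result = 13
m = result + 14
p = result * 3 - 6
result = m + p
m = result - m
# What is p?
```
Trace:
  result=13
  result=13, m=27
  result=13, m=27, p=33
  result=60, m=27, p=33
  result=60, m=33, p=33

Final answer: 33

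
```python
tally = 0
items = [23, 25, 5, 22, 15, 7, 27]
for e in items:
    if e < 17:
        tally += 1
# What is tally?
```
Trace:
  tally=0
  tally=0, e=23
  tally=0, e=25
  tally=1, e=5
  tally=1, e=22
  tally=2, e=15
  tally=3, e=7
  tally=3, e=27

Final answer: 3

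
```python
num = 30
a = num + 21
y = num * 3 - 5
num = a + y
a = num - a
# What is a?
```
Trace:
  num=30
  num=30, a=51
  num=30, a=51, y=85
  num=136, a=51, y=85
  num=136, a=85, y=85

Final answer: 85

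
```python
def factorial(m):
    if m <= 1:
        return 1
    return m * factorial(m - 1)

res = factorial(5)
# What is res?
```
Call trace:
factorial(m=5)
  factorial(m=4)
    factorial(m=3)
      factorial(m=2)
        factorial(m=1)
        -> return 1
      -> return 2
    -> return 6
  -> return 24
-> return 120

Final answer: 120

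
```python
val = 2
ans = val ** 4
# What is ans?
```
Trace:
  val=2
  val=2, ans=16

Final answer: 16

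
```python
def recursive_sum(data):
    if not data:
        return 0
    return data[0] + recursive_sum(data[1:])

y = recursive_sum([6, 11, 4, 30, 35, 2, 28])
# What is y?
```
Call trace:
recursive_sum(data=[6, 11, 4, 30, 35, 2, 28])
  recursive_sum(data=[11, 4, 30, 35, 2, 28])
    recursive_sum(data=[4, 30, 35, 2, 28])
      recursive_sum(data=[30, 35, 2, 28])
        recursive_sum(data=[35, 2, 28])
          recursive_sum(data=[2, 28])
            recursive_sum(data=[28])
              recursive_sum(data=[])
              -> return 0
            -> return 28
          -> return 30
        -> return 65
      -> return 95
    -> return 99
  -> return 110
-> return 116

Final answer: 116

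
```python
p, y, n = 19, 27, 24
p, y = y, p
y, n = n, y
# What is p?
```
Trace:
  p=19, y=27, n=24
  p=27, y=19, n=24
  p=27, y=24, n=19

Final answer: 27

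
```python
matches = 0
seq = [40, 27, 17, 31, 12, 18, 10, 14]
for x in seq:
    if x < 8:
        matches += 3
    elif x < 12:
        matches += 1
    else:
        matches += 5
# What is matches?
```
Trace:
  matches=0
  matches=5, x=40
  matches=10, x=27
  matches=15, x=17
  matches=20, x=31
  matches=25, x=12
  matches=30, x=18
  matches=31, x=10
  matches=36, x=14

Final answer: 36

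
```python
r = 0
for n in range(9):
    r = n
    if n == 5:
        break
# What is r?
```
Trace:
  r=0
  r=0, n=0
  r=1, n=1
  r=2, n=2
  r=3, n=3
  r=4, n=4
  r=5, n=5

Final answer: 5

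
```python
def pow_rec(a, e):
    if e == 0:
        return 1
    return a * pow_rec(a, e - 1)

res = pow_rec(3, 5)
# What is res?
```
Call trace:
pow_rec(a=3, e=5)
  pow_rec(a=3, e=4)
    pow_rec(a=3, e=3)
      pow_rec(a=3, e=2)
        pow_rec(a=3, e=1)
          pow_rec(a=3, e=0)
          -> return 1
        -> return 3
      -> return 9
    -> return 27
  -> return 81
-> return 243

Final answer: 243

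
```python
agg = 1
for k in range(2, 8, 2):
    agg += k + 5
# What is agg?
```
Trace:
  agg=1
  agg=8, k=2
  agg=17, k=4
  agg=28, k=6

Final answer: 28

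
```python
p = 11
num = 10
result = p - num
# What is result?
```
Trace:
  p=11
  p=11, num=10
  p=11, num=10, result=1

Final answer: 1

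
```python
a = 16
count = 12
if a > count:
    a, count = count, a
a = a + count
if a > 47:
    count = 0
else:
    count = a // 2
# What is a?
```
Trace:
  a=16
  a=16, count=12
  a=12, count=16
  a=28, count=16
  a=28, count=14

Final answer: 28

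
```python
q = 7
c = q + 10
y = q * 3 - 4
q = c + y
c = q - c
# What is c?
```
Trace:
  q=7
  q=7, c=17
  q=7, c=17, y=17
  q=34, c=17, y=17
  q=34, c=17, y=17

Final answer: 17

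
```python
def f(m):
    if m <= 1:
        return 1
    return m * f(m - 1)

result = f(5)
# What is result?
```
Call trace:
f(m=5)
  f(m=4)
    f(m=3)
      f(m=2)
        f(m=1)
        -> return 1
      -> return 2
    -> return 6
  -> return 24
-> return 120

Final answer: 120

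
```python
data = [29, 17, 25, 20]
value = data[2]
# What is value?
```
Trace:
  data=[29, 17, 25, 20]
  data=[29, 17, 25, 20], value=25

Final answer: 25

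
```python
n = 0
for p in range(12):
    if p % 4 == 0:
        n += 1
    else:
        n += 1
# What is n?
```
Trace:
  n=0
  n=1, p=0
  n=2, p=1
  n=3, p=2
  n=4, p=3
  n=5, p=4
  n=6, p=5
  n=7, p=6
  n=8, p=7
  n=9, p=8
  n=10, p=9
  n=11, p=10
  n=12, p=11

Final answer: 12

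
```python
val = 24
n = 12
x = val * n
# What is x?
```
Trace:
  val=24
  val=24, n=12
  val=24, n=12, x=288

Final answer: 288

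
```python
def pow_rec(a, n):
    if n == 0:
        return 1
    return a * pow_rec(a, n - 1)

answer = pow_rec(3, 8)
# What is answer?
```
Call trace:
pow_rec(a=3, n=8)
  pow_rec(a=3, n=7)
    pow_rec(a=3, n=6)
      pow_rec(a=3, n=5)
        pow_rec(a=3, n=4)
          pow_rec(a=3, n=3)
            pow_rec(a=3, n=2)
              pow_rec(a=3, n=1)
                pow_rec(a=3, n=0)
                -> return 1
              -> return 3
            -> return 9
          -> return 27
        -> return 81
      -> return 243
    -> return 729
  -> return 2187
-> return 6561

Final answer: 6561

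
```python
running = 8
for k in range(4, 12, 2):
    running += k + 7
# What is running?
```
Trace:
  running=8
  running=19, k=4
  running=32, k=6
  running=47, k=8
  running=64, k=10

Final answer: 64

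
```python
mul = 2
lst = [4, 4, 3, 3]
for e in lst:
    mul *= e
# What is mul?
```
Trace:
  mul=2
  mul=8, e=4
  mul=32, e=4
  mul=96, e=3
  mul=288, e=3

Final answer: 288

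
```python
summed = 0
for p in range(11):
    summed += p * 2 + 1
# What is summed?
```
Trace:
  summed=0
  summed=1, p=0
  summed=4, p=1
  summed=9, p=2
  summed=16, p=3
  summed=25, p=4
  summed=36, p=5
  summed=49, p=6
  summed=64, p=7
  summed=81, p=8
  summed=100, p=9
  summed=121, p=10

Final answer: 121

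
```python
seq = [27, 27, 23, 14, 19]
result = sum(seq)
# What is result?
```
Trace:
  seq=[27, 27, 23, 14, 19]
  seq=[27, 27, 23, 14, 19], result=110

Final answer: 110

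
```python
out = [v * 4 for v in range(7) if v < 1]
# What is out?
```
Trace:
  v=0
  v=1
  v=2
  v=3
  v=4
  v=5
  v=6
  out=[0]

Final answer: [0]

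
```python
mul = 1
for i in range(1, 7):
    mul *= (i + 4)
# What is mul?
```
Trace:
  mul=1
  mul=5, i=1
  mul=30, i=2
  mul=210, i=3
  mul=1680, i=4
  mul=15120, i=5
  mul=151200, i=6

Final answer: 151200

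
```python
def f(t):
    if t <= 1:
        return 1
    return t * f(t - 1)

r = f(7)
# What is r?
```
Call trace:
f(t=7)
  f(t=6)
    f(t=5)
      f(t=4)
        f(t=3)
          f(t=2)
            f(t=1)
            -> return 1
          -> return 2
        -> return 6
      -> return 24
    -> return 120
  -> return 720
-> return 5040

Final answer: 5040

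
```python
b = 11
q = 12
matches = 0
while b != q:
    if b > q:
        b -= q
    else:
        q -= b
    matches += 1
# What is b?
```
Trace:
  b=11
  b=11, q=12
  b=11, q=12, matches=0
  b=11, q=1, matches=1
  b=10, q=1, matches=2
  b=9, q=1, matches=3
  b=8, q=1, matches=4
  b=7, q=1, matches=5
  b=6, q=1, matches=6
  b=5, q=1, matches=7
  b=4, q=1, matches=8
  b=3, q=1, matches=9
  b=2, q=1, matches=10
  b=1, q=1, matches=11

Final answer: 1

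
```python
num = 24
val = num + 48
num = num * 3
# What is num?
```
Trace:
  num=24
  num=24, val=72
  num=72, val=72

Final answer: 72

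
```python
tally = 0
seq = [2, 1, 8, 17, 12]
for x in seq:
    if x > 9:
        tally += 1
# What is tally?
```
Trace:
  tally=0
  tally=0, x=2
  tally=0, x=1
  tally=0, x=8
  tally=1, x=17
  tally=2, x=12

Final answer: 2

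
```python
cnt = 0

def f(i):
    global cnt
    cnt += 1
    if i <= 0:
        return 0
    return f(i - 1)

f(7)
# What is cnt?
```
Call trace:
f(i=7)
  f(i=6)
    f(i=5)
      f(i=4)
        f(i=3)
          f(i=2)
            f(i=1)
              f(i=0)
              -> return 0
            -> return 0
          -> return 0
        -> return 0
      -> return 0
    -> return 0
  -> return 0
-> return 0

cnt is incremented once per call. f is entered once for each i = 7, 6, 5, 4, 3, 2, 1, 0 (the i <= 0 call returns without recursing), i.e. 7 + 1 calls.
cnt = 8

Final answer: 8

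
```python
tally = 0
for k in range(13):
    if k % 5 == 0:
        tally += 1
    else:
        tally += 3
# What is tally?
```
Trace:
  tally=0
  tally=1, k=0
  tally=4, k=1
  tally=7, k=2
  tally=10, k=3
  tally=13, k=4
  tally=14, k=5
  tally=17, k=6
  tally=20, k=7
  tally=23, k=8
  tally=26, k=9
  tally=27, k=10
  tally=30, k=11
  tally=33, k=12

Final answer: 33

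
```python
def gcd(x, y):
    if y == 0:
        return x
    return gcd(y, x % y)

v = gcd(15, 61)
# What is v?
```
Call trace:
gcd(x=15, y=61)
  gcd(x=61, y=15)
    gcd(x=15, y=1)
      gcd(x=1, y=0)
      -> return 1
    -> return 1
  -> return 1
-> return 1

Final answer: 1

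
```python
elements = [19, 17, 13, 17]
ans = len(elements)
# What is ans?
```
Trace:
  elements=[19, 17, 13, 17]
  elements=[19, 17, 13, 17], ans=4

Final answer: 4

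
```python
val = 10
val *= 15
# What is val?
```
Trace:
  val=10
  val=150

Final answer: 150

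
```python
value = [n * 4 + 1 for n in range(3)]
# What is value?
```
Trace:
  n=0
  n=1
  n=2
  value=[1, 5, 9]

Final answer: [1, 5, 9]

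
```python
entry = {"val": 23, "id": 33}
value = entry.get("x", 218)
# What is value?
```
Trace:
  entry={'val': 23, 'id': 33}
  entry={'val': 23, 'id': 33}, value=218

Final answer: 218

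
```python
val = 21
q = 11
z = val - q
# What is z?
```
Trace:
  val=21
  val=21, q=11
  val=21, q=11, z=10

Final answer: 10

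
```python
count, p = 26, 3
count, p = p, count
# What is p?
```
Trace:
  count=26, p=3
  count=3, p=26

Final answer: 26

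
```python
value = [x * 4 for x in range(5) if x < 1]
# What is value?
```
Trace:
  x=0
  x=1
  x=2
  x=3
  x=4
  value=[0]

Final answer: [0]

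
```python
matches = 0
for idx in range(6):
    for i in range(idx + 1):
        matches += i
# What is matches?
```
Trace:
  matches=0
  matches=0, idx=0, i=0
  matches=0, idx=1, i=0
  matches=1, idx=1, i=1
  matches=1, idx=2, i=0
  matches=2, idx=2, i=1
  matches=4, idx=2, i=2
  matches=4, idx=3, i=0
  matches=5, idx=3, i=1
  matches=7, idx=3, i=2
  matches=10, idx=3, i=3
  matches=10, idx=4, i=0
  matches=11, idx=4, i=1
  matches=13, idx=4, i=2
  matches=16, idx=4, i=3
  matches=20, idx=4, i=4
  matches=20, idx=5, i=0
  matches=21, idx=5, i=1
  matches=23, idx=5, i=2
  matches=26, idx=5, i=3
  matches=30, idx=5, i=4
  matches=35, idx=5, i=5

Final answer: 35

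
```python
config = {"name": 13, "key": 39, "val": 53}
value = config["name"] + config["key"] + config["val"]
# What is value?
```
Trace:
  config={'name': 13, 'key': 39, 'val': 53}
  config={'name': 13, 'key': 39, 'val': 53}, value=105

Final answer: 105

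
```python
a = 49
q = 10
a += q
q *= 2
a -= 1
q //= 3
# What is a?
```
Trace:
  a=49
  a=49, q=10
  a=59, q=10
  a=59, q=20
  a=58, q=20
  a=58, q=6

Final answer: 58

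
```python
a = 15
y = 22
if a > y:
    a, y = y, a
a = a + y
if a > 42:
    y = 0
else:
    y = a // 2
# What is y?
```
Trace:
  a=15
  a=15, y=22
  a=15, y=22
  a=37, y=22
  a=37, y=18

Final answer: 18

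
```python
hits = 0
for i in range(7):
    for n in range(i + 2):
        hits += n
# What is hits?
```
Trace:
  hits=0
  hits=0, i=0, n=0
  hits=1, i=0, n=1
  hits=1, i=1, n=0
  hits=2, i=1, n=1
  hits=4, i=1, n=2
  hits=4, i=2, n=0
  hits=5, i=2, n=1
  hits=7, i=2, n=2
  hits=10, i=2, n=3
  hits=10, i=3, n=0
  hits=11, i=3, n=1
  hits=13, i=3, n=2
  hits=16, i=3, n=3
  hits=20, i=3, n=4
  hits=20, i=4, n=0
  hits=21, i=4, n=1
  hits=23, i=4, n=2
  hits=26, i=4, n=3
  hits=30, i=4, n=4
  hits=35, i=4, n=5
  hits=35, i=5, n=0
  hits=36, i=5, n=1
  hits=38, i=5, n=2
  hits=41, i=5, n=3
  hits=45, i=5, n=4
  hits=50, i=5, n=5
  hits=56, i=5, n=6
  hits=56, i=6, n=0
  hits=57, i=6, n=1
  hits=59, i=6, n=2
  hits=62, i=6, n=3
  hits=66, i=6, n=4
  hits=71, i=6, n=5
  hits=77, i=6, n=6
  hits=84, i=6, n=7

Final answer: 84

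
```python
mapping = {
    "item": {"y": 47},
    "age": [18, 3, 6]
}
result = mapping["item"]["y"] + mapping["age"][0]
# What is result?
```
Trace:
  mapping={'item': {'y': 47}, 'age': [18, 3, 6]}
  mapping={'item': {'y': 47}, 'age': [18, 3, 6]}, result=65

Final answer: 65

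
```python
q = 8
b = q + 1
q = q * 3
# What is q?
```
Trace:
  q=8
  q=8, b=9
  q=24, b=9

Final answer: 24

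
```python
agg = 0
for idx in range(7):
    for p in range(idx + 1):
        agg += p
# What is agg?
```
Trace:
  agg=0
  agg=0, idx=0, p=0
  agg=0, idx=1, p=0
  agg=1, idx=1, p=1
  agg=1, idx=2, p=0
  agg=2, idx=2, p=1
  agg=4, idx=2, p=2
  agg=4, idx=3, p=0
  agg=5, idx=3, p=1
  agg=7, idx=3, p=2
  agg=10, idx=3, p=3
  agg=10, idx=4, p=0
  agg=11, idx=4, p=1
  agg=13, idx=4, p=2
  agg=16, idx=4, p=3
  agg=20, idx=4, p=4
  agg=20, idx=5, p=0
  agg=21, idx=5, p=1
  agg=23, idx=5, p=2
  agg=26, idx=5, p=3
  agg=30, idx=5, p=4
  agg=35, idx=5, p=5
  agg=35, idx=6, p=0
  agg=36, idx=6, p=1
  agg=38, idx=6, p=2
  agg=41, idx=6, p=3
  agg=45, idx=6, p=4
  agg=50, idx=6, p=5
  agg=56, idx=6, p=6

Final answer: 56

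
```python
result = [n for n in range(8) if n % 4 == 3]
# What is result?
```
Trace:
  n=0
  n=1
  n=2
  n=3
  n=4
  n=5
  n=6
  n=7
  result=[3, 7]

Final answer: [3, 7]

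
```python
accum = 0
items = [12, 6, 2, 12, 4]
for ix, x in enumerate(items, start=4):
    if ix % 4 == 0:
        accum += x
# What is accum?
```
Trace:
  accum=0
  accum=12, ix=4, x=12
  accum=12, ix=5, x=6
  accum=12, ix=6, x=2
  accum=12, ix=7, x=12
  accum=16, ix=8, x=4

Final answer: 16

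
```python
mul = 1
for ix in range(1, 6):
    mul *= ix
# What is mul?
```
Trace:
  mul=1
  mul=1, ix=1
  mul=2, ix=2
  mul=6, ix=3
  mul=24, ix=4
  mul=120, ix=5

Final answer: 120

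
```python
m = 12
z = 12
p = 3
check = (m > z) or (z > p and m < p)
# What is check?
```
Trace:
  m=12
  m=12, z=12
  m=12, z=12, p=3
  m=12, z=12, p=3, check=False

Final answer: False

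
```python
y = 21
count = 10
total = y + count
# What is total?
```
Trace:
  y=21
  y=21, count=10
  y=21, count=10, total=31

Final answer: 31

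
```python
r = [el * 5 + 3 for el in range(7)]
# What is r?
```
Trace:
  el=0
  el=1
  el=2
  el=3
  el=4
  el=5
  el=6
  r=[3, 8, 13, 18, 23, 28, 33]

Final answer: [3, 8, 13, 18, 23, 28, 33]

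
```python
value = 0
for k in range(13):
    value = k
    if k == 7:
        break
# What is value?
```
Trace:
  value=0
  value=0, k=0
  value=1, k=1
  value=2, k=2
  value=3, k=3
  value=4, k=4
  value=5, k=5
  value=6, k=6
  value=7, k=7

Final answer: 7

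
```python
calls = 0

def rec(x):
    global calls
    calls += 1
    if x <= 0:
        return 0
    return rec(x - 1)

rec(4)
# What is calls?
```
Call trace:
rec(x=4)
  rec(x=3)
    rec(x=2)
      rec(x=1)
        rec(x=0)
        -> return 0
      -> return 0
    -> return 0
  -> return 0
-> return 0

calls is incremented once per call. rec is entered once for each x = 4, 3, 2, 1, 0 (the x <= 0 call returns without recursing), i.e. 4 + 1 calls.
calls = 5

Final answer: 5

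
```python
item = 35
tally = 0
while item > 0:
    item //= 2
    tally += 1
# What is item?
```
Trace:
  item=35
  item=35, tally=0
  item=17, tally=1
  item=8, tally=2
  item=4, tally=3
  item=2, tally=4
  item=1, tally=5
  item=0, tally=6

Final answer: 0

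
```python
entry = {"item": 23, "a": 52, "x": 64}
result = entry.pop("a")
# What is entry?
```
Trace:
  entry={'item': 23, 'a': 52, 'x': 64}
  entry={'item': 23, 'x': 64}, result=52

Final answer: {'item': 23, 'x': 64}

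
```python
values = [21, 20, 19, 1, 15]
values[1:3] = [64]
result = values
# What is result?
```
Trace:
  values=[21, 20, 19, 1, 15]
  values=[21, 64, 1, 15]
  values=[21, 64, 1, 15], result=[21, 64, 1, 15]

Final answer: [21, 64, 1, 15]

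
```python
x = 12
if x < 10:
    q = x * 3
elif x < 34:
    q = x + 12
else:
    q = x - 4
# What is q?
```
Trace:
  x=12
  x=12, q=24

Final answer: 24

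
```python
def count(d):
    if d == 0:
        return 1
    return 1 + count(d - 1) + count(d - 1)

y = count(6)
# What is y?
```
Call trace (a repeated sub-call is expanded the first time; later identical calls just restate its return value):
count(d=6)
  count(d=5)
    count(d=4)
      count(d=3)
        count(d=2)
          count(d=1)
            count(d=0)
            -> return 1
            count(d=0)
            -> return 1
          -> return 3
          count(d=1) -> return 3  (same call as traced above)
        -> return 7
        count(d=2) -> return 7  (same call as traced above)
      -> return 15
      count(d=3) -> return 15  (same call as traced above)
    -> return 31
    count(d=4) -> return 31  (same call as traced above)
  -> return 63
  count(d=5) -> return 63  (same call as traced above)
-> return 127

Final answer: 127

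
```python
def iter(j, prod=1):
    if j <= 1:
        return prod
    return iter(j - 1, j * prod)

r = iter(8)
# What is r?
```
Call trace:
iter(j=8, prod=1)
  iter(j=7, prod=8)
    iter(j=6, prod=56)
      iter(j=5, prod=336)
        iter(j=4, prod=1680)
          iter(j=3, prod=6720)
            iter(j=2, prod=20160)
              iter(j=1, prod=40320)
              -> return 40320
            -> return 40320
          -> return 40320
        -> return 40320
      -> return 40320
    -> return 40320
  -> return 40320
-> return 40320

Final answer: 40320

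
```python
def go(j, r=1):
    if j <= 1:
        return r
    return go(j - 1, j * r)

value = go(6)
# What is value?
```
Call trace:
go(j=6, r=1)
  go(j=5, r=6)
    go(j=4, r=30)
      go(j=3, r=120)
        go(j=2, r=360)
          go(j=1, r=720)
          -> return 720
        -> return 720
      -> return 720
    -> return 720
  -> return 720
-> return 720

Final answer: 720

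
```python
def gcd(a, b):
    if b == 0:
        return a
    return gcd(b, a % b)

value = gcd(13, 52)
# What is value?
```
Call trace:
gcd(a=13, b=52)
  gcd(a=52, b=13)
    gcd(a=13, b=0)
    -> return 13
  -> return 13
-> return 13

Final answer: 13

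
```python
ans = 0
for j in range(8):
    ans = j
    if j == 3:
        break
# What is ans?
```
Trace:
  ans=0
  ans=0, j=0
  ans=1, j=1
  ans=2, j=2
  ans=3, j=3

Final answer: 3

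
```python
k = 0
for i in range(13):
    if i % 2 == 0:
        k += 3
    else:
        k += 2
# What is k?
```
Trace:
  k=0
  k=3, i=0
  k=5, i=1
  k=8, i=2
  k=10, i=3
  k=13, i=4
  k=15, i=5
  k=18, i=6
  k=20, i=7
  k=23, i=8
  k=25, i=9
  k=28, i=10
  k=30, i=11
  k=33, i=12

Final answer: 33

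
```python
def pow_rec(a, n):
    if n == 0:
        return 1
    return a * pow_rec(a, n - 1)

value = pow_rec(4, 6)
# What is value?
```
Call trace:
pow_rec(a=4, n=6)
  pow_rec(a=4, n=5)
    pow_rec(a=4, n=4)
      pow_rec(a=4, n=3)
        pow_rec(a=4, n=2)
          pow_rec(a=4, n=1)
            pow_rec(a=4, n=0)
            -> return 1
          -> return 4
        -> return 16
      -> return 64
    -> return 256
  -> return 1024
-> return 4096

Final answer: 4096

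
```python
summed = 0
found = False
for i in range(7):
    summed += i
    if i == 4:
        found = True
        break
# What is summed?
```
Trace:
  summed=0
  summed=0, found=False
  summed=0, found=False, i=0
  summed=1, found=False, i=1
  summed=3, found=False, i=2
  summed=6, found=False, i=3
  summed=10, found=True, i=4

Final answer: 10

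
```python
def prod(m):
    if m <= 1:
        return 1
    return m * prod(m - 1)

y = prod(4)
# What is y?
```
Call trace:
prod(m=4)
  prod(m=3)
    prod(m=2)
      prod(m=1)
      -> return 1
    -> return 2
  -> return 6
-> return 24

Final answer: 24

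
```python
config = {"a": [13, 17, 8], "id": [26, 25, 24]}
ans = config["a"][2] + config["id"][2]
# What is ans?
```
Trace:
  config={'a': [13, 17, 8], 'id': [26, 25, 24]}
  config={'a': [13, 17, 8], 'id': [26, 25, 24]}, ans=32

Final answer: 32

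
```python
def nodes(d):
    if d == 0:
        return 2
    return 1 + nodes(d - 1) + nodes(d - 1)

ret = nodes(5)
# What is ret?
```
Call trace (a repeated sub-call is expanded the first time; later identical calls just restate its return value):
nodes(d=5)
  nodes(d=4)
    nodes(d=3)
      nodes(d=2)
        nodes(d=1)
          nodes(d=0)
          -> return 2
          nodes(d=0)
          -> return 2
        -> return 5
        nodes(d=1) -> return 5  (same call as traced above)
      -> return 11
      nodes(d=2) -> return 11  (same call as traced above)
    -> return 23
    nodes(d=3) -> return 23  (same call as traced above)
  -> return 47
  nodes(d=4) -> return 47  (same call as traced above)
-> return 95

Final answer: 95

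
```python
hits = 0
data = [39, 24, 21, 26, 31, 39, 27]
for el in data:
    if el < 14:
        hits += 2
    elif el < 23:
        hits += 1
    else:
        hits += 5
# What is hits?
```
Trace:
  hits=0
  hits=5, el=39
  hits=10, el=24
  hits=11, el=21
  hits=16, el=26
  hits=21, el=31
  hits=26, el=39
  hits=31, el=27

Final answer: 31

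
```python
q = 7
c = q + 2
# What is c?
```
Trace:
  q=7
  q=7, c=9

Final answer: 9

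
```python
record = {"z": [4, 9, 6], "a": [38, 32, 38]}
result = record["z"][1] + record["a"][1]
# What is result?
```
Trace:
  record={'z': [4, 9, 6], 'a': [38, 32, 38]}
  record={'z': [4, 9, 6], 'a': [38, 32, 38]}, result=41

Final answer: 41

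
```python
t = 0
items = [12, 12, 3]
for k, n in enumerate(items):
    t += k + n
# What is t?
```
Trace:
  t=0
  t=12, k=0, n=12
  t=25, k=1, n=12
  t=30, k=2, n=3

Final answer: 30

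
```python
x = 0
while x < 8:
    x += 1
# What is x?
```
Trace:
  x=0
  x=1
  x=2
  x=3
  x=4
  x=5
  x=6
  x=7
  x=8

Final answer: 8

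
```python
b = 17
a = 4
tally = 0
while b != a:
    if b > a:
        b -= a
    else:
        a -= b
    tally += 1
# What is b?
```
Trace:
  b=17
  b=17, a=4
  b=17, a=4, tally=0
  b=13, a=4, tally=1
  b=9, a=4, tally=2
  b=5, a=4, tally=3
  b=1, a=4, tally=4
  b=1, a=3, tally=5
  b=1, a=2, tally=6
  b=1, a=1, tally=7

Final answer: 1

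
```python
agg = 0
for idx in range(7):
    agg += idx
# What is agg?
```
Trace:
  agg=0
  agg=0, idx=0
  agg=1, idx=1
  agg=3, idx=2
  agg=6, idx=3
  agg=10, idx=4
  agg=15, idx=5
  agg=21, idx=6

Final answer: 21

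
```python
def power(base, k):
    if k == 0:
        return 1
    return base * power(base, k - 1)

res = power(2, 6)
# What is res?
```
Call trace:
power(base=2, k=6)
  power(base=2, k=5)
    power(base=2, k=4)
      power(base=2, k=3)
        power(base=2, k=2)
          power(base=2, k=1)
            power(base=2, k=0)
            -> return 1
          -> return 2
        -> return 4
      -> return 8
    -> return 16
  -> return 32
-> return 64

Final answer: 64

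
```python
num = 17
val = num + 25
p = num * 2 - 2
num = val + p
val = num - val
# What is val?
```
Trace:
  num=17
  num=17, val=42
  num=17, val=42, p=32
  num=74, val=42, p=32
  num=74, val=32, p=32

Final answer: 32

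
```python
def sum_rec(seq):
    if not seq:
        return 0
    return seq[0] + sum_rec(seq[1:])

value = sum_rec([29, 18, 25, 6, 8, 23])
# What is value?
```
Call trace:
sum_rec(seq=[29, 18, 25, 6, 8, 23])
  sum_rec(seq=[18, 25, 6, 8, 23])
    sum_rec(seq=[25, 6, 8, 23])
      sum_rec(seq=[6, 8, 23])
        sum_rec(seq=[8, 23])
          sum_rec(seq=[23])
            sum_rec(seq=[])
            -> return 0
          -> return 23
        -> return 31
      -> return 37
    -> return 62
  -> return 80
-> return 109

Final answer: 109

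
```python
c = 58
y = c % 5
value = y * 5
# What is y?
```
Trace:
  c=58
  c=58, y=3
  c=58, y=3, value=15

Final answer: 3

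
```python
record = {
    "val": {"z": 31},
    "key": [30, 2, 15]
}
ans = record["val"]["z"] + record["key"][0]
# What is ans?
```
Trace:
  record={'val': {'z': 31}, 'key': [30, 2, 15]}
  record={'val': {'z': 31}, 'key': [30, 2, 15]}, ans=61

Final answer: 61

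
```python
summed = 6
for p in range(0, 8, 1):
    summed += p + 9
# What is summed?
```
Trace:
  summed=6
  summed=15, p=0
  summed=25, p=1
  summed=36, p=2
  summed=48, p=3
  summed=61, p=4
  summed=75, p=5
  summed=90, p=6
  summed=106, p=7

Final answer: 106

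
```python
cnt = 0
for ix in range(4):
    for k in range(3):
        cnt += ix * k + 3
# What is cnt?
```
Trace:
  cnt=0
  cnt=3, ix=0, k=0
  cnt=6, ix=0, k=1
  cnt=9, ix=0, k=2
  cnt=12, ix=1, k=0
  cnt=16, ix=1, k=1
  cnt=21, ix=1, k=2
  cnt=24, ix=2, k=0
  cnt=29, ix=2, k=1
  cnt=36, ix=2, k=2
  cnt=39, ix=3, k=0
  cnt=45, ix=3, k=1
  cnt=54, ix=3, k=2

Final answer: 54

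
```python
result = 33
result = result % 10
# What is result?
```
Trace:
  result=33
  result=3

Final answer: 3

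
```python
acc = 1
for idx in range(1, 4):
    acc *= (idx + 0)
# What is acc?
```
Trace:
  acc=1
  acc=1, idx=1
  acc=2, idx=2
  acc=6, idx=3

Final answer: 6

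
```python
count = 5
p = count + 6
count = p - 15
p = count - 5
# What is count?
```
Trace:
  count=5
  count=5, p=11
  count=-4, p=11
  count=-4, p=-9

Final answer: -4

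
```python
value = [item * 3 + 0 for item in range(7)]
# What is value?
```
Trace:
  item=0
  item=1
  item=2
  item=3
  item=4
  item=5
  item=6
  value=[0, 3, 6, 9, 12, 15, 18]

Final answer: [0, 3, 6, 9, 12, 15, 18]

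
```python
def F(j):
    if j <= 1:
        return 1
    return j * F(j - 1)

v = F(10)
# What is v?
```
Call trace:
F(j=10)
  F(j=9)
    F(j=8)
      F(j=7)
        F(j=6)
          F(j=5)
            F(j=4)
              F(j=3)
                F(j=2)
                  F(j=1)
                  -> return 1
                -> return 2
              -> return 6
            -> return 24
          -> return 120
        -> return 720
      -> return 5040
    -> return 40320
  -> return 362880
-> return 3628800

Final answer: 3628800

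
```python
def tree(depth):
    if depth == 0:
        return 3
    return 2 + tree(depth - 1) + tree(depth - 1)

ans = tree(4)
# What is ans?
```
Call trace (a repeated sub-call is expanded the first time; later identical calls just restate its return value):
tree(depth=4)
  tree(depth=3)
    tree(depth=2)
      tree(depth=1)
        tree(depth=0)
        -> return 3
        tree(depth=0)
        -> return 3
      -> return 8
      tree(depth=1) -> return 8  (same call as traced above)
    -> return 18
    tree(depth=2) -> return 18  (same call as traced above)
  -> return 38
  tree(depth=3) -> return 38  (same call as traced above)
-> return 78

Final answer: 78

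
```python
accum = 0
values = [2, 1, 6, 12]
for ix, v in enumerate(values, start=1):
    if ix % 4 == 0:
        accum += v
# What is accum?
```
Trace:
  accum=0
  accum=0, ix=1, v=2
  accum=0, ix=2, v=1
  accum=0, ix=3, v=6
  accum=12, ix=4, v=12

Final answer: 12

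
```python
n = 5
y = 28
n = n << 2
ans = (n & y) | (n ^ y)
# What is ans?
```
Trace:
  n=5
  n=5, y=28
  n=20, y=28
  n=20, y=28, ans=28

Final answer: 28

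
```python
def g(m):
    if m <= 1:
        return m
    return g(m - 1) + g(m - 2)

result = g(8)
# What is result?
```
Call trace (a repeated sub-call is expanded the first time; later identical calls just restate its return value):
g(m=8)
  g(m=7)
    g(m=6)
      g(m=5)
        g(m=4)
          g(m=3)
            g(m=2)
              g(m=1)
              -> return 1
              g(m=0)
              -> return 0
            -> return 1
            g(m=1)
            -> return 1
          -> return 2
          g(m=2) -> return 1  (same call as traced above)
        -> return 3
        g(m=3) -> return 2  (same call as traced above)
      -> return 5
      g(m=4) -> return 3  (same call as traced above)
    -> return 8
    g(m=5) -> return 5  (same call as traced above)
  -> return 13
  g(m=6) -> return 8  (same call as traced above)
-> return 21

Final answer: 21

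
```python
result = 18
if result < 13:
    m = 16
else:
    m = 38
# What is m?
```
Trace:
  result=18
  result=18, m=38

Final answer: 38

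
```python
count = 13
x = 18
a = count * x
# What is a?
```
Trace:
  count=13
  count=13, x=18
  count=13, x=18, a=234

Final answer: 234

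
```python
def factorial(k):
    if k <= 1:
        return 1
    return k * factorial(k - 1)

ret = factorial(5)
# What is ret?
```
Call trace:
factorial(k=5)
  factorial(k=4)
    factorial(k=3)
      factorial(k=2)
        factorial(k=1)
        -> return 1
      -> return 2
    -> return 6
  -> return 24
-> return 120

Final answer: 120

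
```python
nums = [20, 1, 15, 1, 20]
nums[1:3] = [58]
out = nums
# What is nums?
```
Trace:
  nums=[20, 1, 15, 1, 20]
  nums=[20, 58, 1, 20]
  nums=[20, 58, 1, 20], out=[20, 58, 1, 20]

Final answer: [20, 58, 1, 20]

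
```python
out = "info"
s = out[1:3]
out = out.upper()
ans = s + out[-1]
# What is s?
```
Trace:
  out='info'
  out='info', s='nf'
  out='INFO', s='nf'
  out='INFO', s='nf', ans='nfO'

Final answer: 'nf'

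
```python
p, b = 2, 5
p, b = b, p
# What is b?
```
Trace:
  p=2, b=5
  p=5, b=2

Final answer: 2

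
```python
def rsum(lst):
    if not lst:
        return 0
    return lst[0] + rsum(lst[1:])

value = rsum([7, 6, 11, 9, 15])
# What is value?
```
Call trace:
rsum(lst=[7, 6, 11, 9, 15])
  rsum(lst=[6, 11, 9, 15])
    rsum(lst=[11, 9, 15])
      rsum(lst=[9, 15])
        rsum(lst=[15])
          rsum(lst=[])
          -> return 0
        -> return 15
      -> return 24
    -> return 35
  -> return 41
-> return 48

Final answer: 48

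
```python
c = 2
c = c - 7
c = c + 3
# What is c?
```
Trace:
  c=2
  c=-5
  c=-2

Final answer: -2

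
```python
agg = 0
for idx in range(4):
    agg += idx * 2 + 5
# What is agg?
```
Trace:
  agg=0
  agg=5, idx=0
  agg=12, idx=1
  agg=21, idx=2
  agg=32, idx=3

Final answer: 32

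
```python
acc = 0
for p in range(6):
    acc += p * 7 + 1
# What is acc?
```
Trace:
  acc=0
  acc=1, p=0
  acc=9, p=1
  acc=24, p=2
  acc=46, p=3
  acc=75, p=4
  acc=111, p=5

Final answer: 111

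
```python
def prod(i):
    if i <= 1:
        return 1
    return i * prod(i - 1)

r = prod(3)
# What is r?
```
Call trace:
prod(i=3)
  prod(i=2)
    prod(i=1)
    -> return 1
  -> return 2
-> return 6

Final answer: 6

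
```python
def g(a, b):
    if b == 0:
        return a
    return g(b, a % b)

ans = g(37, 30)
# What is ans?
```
Call trace:
g(a=37, b=30)
  g(a=30, b=7)
    g(a=7, b=2)
      g(a=2, b=1)
        g(a=1, b=0)
        -> return 1
      -> return 1
    -> return 1
  -> return 1
-> return 1

Final answer: 1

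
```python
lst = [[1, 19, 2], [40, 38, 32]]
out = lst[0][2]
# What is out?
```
Trace:
  lst=[[1, 19, 2], [40, 38, 32]]
  lst=[[1, 19, 2], [40, 38, 32]], out=2

Final answer: 2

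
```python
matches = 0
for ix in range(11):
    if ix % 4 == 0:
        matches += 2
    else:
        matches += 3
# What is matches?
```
Trace:
  matches=0
  matches=2, ix=0
  matches=5, ix=1
  matches=8, ix=2
  matches=11, ix=3
  matches=13, ix=4
  matches=16, ix=5
  matches=19, ix=6
  matches=22, ix=7
  matches=24, ix=8
  matches=27, ix=9
  matches=30, ix=10

Final answer: 30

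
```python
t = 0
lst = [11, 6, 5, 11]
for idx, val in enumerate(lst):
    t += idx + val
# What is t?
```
Trace:
  t=0
  t=11, idx=0, val=11
  t=18, idx=1, val=6
  t=25, idx=2, val=5
  t=39, idx=3, val=11

Final answer: 39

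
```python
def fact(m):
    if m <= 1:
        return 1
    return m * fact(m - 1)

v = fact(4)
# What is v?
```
Call trace:
fact(m=4)
  fact(m=3)
    fact(m=2)
      fact(m=1)
      -> return 1
    -> return 2
  -> return 6
-> return 24

Final answer: 24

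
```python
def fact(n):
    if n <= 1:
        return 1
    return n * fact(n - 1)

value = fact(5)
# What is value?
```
Call trace:
fact(n=5)
  fact(n=4)
    fact(n=3)
      fact(n=2)
        fact(n=1)
        -> return 1
      -> return 2
    -> return 6
  -> return 24
-> return 120

Final answer: 120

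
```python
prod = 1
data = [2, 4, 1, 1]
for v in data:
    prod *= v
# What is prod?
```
Trace:
  prod=1
  prod=2, v=2
  prod=8, v=4
  prod=8, v=1
  prod=8, v=1

Final answer: 8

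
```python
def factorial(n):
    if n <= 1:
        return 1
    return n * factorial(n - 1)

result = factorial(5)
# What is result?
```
Call trace:
factorial(n=5)
  factorial(n=4)
    factorial(n=3)
      factorial(n=2)
        factorial(n=1)
        -> return 1
      -> return 2
    -> return 6
  -> return 24
-> return 120

Final answer: 120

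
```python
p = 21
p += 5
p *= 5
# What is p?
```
Trace:
  p=21
  p=26
  p=130

Final answer: 130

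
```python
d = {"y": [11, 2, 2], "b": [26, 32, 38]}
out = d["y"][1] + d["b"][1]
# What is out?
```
Trace:
  d={'y': [11, 2, 2], 'b': [26, 32, 38]}
  d={'y': [11, 2, 2], 'b': [26, 32, 38]}, out=34

Final answer: 34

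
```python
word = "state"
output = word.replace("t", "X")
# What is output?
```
Trace:
  word='state'
  word='state', output='sXaXe'

Final answer: 'sXaXe'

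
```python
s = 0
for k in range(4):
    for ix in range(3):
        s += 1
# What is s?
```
Trace:
  s=0
  s=1, k=0, ix=0
  s=2, k=0, ix=1
  s=3, k=0, ix=2
  s=4, k=1, ix=0
  s=5, k=1, ix=1
  s=6, k=1, ix=2
  s=7, k=2, ix=0
  s=8, k=2, ix=1
  s=9, k=2, ix=2
  s=10, k=3, ix=0
  s=11, k=3, ix=1
  s=12, k=3, ix=2

Final answer: 12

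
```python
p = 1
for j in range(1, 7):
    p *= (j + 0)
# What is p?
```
Trace:
  p=1
  p=1, j=1
  p=2, j=2
  p=6, j=3
  p=24, j=4
  p=120, j=5
  p=720, j=6

Final answer: 720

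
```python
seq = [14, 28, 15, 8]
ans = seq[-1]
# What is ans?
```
Trace:
  seq=[14, 28, 15, 8]
  seq=[14, 28, 15, 8], ans=8

Final answer: 8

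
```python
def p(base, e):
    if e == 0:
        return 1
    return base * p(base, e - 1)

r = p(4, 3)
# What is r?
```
Call trace:
p(base=4, e=3)
  p(base=4, e=2)
    p(base=4, e=1)
      p(base=4, e=0)
      -> return 1
    -> return 4
  -> return 16
-> return 64

Final answer: 64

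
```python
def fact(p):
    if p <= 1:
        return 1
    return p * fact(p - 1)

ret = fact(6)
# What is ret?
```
Call trace:
fact(p=6)
  fact(p=5)
    fact(p=4)
      fact(p=3)
        fact(p=2)
          fact(p=1)
          -> return 1
        -> return 2
      -> return 6
    -> return 24
  -> return 120
-> return 720

Final answer: 720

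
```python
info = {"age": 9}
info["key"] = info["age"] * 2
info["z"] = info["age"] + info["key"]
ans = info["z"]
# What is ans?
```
Trace:
  info={'age': 9}
  info={'age': 9, 'key': 18}
  info={'age': 9, 'key': 18, 'z': 27}
  info={'age': 9, 'key': 18, 'z': 27}, ans=27

Final answer: 27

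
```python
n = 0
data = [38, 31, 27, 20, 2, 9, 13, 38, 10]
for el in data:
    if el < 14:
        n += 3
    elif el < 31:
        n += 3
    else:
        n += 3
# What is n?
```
Trace:
  n=0
  n=3, el=38
  n=6, el=31
  n=9, el=27
  n=12, el=20
  n=15, el=2
  n=18, el=9
  n=21, el=13
  n=24, el=38
  n=27, el=10

Final answer: 27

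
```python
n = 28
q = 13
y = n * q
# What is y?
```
Trace:
  n=28
  n=28, q=13
  n=28, q=13, y=364

Final answer: 364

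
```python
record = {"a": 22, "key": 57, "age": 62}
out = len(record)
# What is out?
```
Trace:
  record={'a': 22, 'key': 57, 'age': 62}
  record={'a': 22, 'key': 57, 'age': 62}, out=3

Final answer: 3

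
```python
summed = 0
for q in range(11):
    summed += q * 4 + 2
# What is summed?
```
Trace:
  summed=0
  summed=2, q=0
  summed=8, q=1
  summed=18, q=2
  summed=32, q=3
  summed=50, q=4
  summed=72, q=5
  summed=98, q=6
  summed=128, q=7
  summed=162, q=8
  summed=200, q=9
  summed=242, q=10

Final answer: 242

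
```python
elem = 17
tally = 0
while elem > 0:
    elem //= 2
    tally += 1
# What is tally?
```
Trace:
  elem=17
  elem=17, tally=0
  elem=8, tally=1
  elem=4, tally=2
  elem=2, tally=3
  elem=1, tally=4
  elem=0, tally=5

Final answer: 5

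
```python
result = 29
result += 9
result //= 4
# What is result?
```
Trace:
  result=29
  result=38
  result=9

Final answer: 9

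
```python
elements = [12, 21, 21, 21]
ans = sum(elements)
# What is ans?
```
Trace:
  elements=[12, 21, 21, 21]
  elements=[12, 21, 21, 21], ans=75

Final answer: 75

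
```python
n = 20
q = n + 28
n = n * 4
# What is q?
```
Trace:
  n=20
  n=20, q=48
  n=80, q=48

Final answer: 48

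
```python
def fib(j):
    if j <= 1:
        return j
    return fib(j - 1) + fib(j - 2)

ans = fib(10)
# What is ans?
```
Call trace (a repeated sub-call is expanded the first time; later identical calls just restate its return value):
fib(j=10)
  fib(j=9)
    fib(j=8)
      fib(j=7)
        fib(j=6)
          fib(j=5)
            fib(j=4)
              fib(j=3)
                fib(j=2)
                  fib(j=1)
                  -> return 1
                  fib(j=0)
                  -> return 0
                -> return 1
                fib(j=1)
                -> return 1
              -> return 2
              fib(j=2) -> return 1  (same call as traced above)
            -> return 3
            fib(j=3) -> return 2  (same call as traced above)
          -> return 5
          fib(j=4) -> return 3  (same call as traced above)
        -> return 8
        fib(j=5) -> return 5  (same call as traced above)
      -> return 13
      fib(j=6) -> return 8  (same call as traced above)
    -> return 21
    fib(j=7) -> return 13  (same call as traced above)
  -> return 34
  fib(j=8) -> return 21  (same call as traced above)
-> return 55

Final answer: 55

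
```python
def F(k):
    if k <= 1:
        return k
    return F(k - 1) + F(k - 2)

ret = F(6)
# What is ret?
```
Call trace (a repeated sub-call is expanded the first time; later identical calls just restate its return value):
F(k=6)
  F(k=5)
    F(k=4)
      F(k=3)
        F(k=2)
          F(k=1)
          -> return 1
          F(k=0)
          -> return 0
        -> return 1
        F(k=1)
        -> return 1
      -> return 2
      F(k=2) -> return 1  (same call as traced above)
    -> return 3
    F(k=3) -> return 2  (same call as traced above)
  -> return 5
  F(k=4) -> return 3  (same call as traced above)
-> return 8

Final answer: 8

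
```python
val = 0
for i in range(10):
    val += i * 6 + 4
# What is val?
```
Trace:
  val=0
  val=4, i=0
  val=14, i=1
  val=30, i=2
  val=52, i=3
  val=80, i=4
  val=114, i=5
  val=154, i=6
  val=200, i=7
  val=252, i=8
  val=310, i=9

Final answer: 310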